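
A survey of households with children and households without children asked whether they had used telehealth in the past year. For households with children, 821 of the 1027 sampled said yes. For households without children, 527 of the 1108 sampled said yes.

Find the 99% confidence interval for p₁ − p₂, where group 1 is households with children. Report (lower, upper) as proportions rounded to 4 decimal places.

(0.2735, 0.3741)

p̂₁ = 821/1027 = 0.7994 and p̂₂ = 527/1108 = 0.4756.
SE₁ = √(p̂₁(1−p̂₁)/n₁) = √(0.7994·0.2006/1027) = 0.01250; SE₂ = √(0.4756·0.5244/1108) = 0.01500.
Independent samples: SE of the difference = √(SE₁² + SE₂²) = √(0.00015625 + 0.000225) = 0.01953.
z* for 99% confidence is 2.576, so the margin of error is 2.576 × 0.01953 = 0.05031.
Point estimate p̂₁ − p̂₂ = 0.7994 − 0.4756 = 0.3238.
0.3238 ± 0.05031 → (0.2735, 0.3741).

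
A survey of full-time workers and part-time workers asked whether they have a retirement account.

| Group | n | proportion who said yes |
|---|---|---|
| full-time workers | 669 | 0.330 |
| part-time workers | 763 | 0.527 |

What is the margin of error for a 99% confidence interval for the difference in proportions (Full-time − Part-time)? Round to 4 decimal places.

Each SE is √(p̂(1−p̂)/n): √(0.3300·0.6700/669) = 0.01818 and √(0.5270·0.4730/763) = 0.01807.
SE(p̂₁ − p̂₂) = √(SE₁² + SE₂²) = √(0.0003305124 + 0.0003265249) = 0.02563, since the two samples are independent.
At 99% confidence z* = 2.576; margin = 2.576 × 0.02563 = 0.06602.

0.0660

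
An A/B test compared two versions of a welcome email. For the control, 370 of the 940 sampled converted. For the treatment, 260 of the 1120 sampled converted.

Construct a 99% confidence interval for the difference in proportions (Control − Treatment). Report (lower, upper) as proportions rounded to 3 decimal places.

(0.109, 0.214)

p̂₁ = 370/940 = 0.3936 and p̂₂ = 260/1120 = 0.2321.
SE₁ = √(p̂₁(1−p̂₁)/n₁) = √(0.3936·0.6064/940) = 0.01593; SE₂ = √(0.2321·0.7679/1120) = 0.01261.
Independent samples: SE of the difference = √(SE₁² + SE₂²) = √(0.0002537649 + 0.0001590121) = 0.02032.
z* for 99% confidence is 2.576, so the margin of error is 2.576 × 0.02032 = 0.05234.
Point estimate p̂₁ − p̂₂ = 0.3936 − 0.2321 = 0.1615.
0.1615 ± 0.05234 → (0.109, 0.214).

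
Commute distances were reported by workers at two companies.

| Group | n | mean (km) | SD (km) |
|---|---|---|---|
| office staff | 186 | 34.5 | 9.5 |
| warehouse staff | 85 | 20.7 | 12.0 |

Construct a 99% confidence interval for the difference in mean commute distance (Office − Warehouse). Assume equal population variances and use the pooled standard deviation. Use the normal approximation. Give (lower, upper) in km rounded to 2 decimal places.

(10.31, 17.29)

Pooled variance s_p² = [185·9.5² + 84·12.0²] / (186+85−2) = 107.0344, so s_p = 10.3457.
SE_diff = s_p·√(1/n₁ + 1/n₂) = 10.3457·√(1/186 + 1/85) = 1.3545.
z* = 2.576; margin = 2.576 × 1.3545 = 3.4892.
Difference = 34.5 − 20.7 = 13.8000.
13.8000 ± 3.4892 → (10.31, 17.29).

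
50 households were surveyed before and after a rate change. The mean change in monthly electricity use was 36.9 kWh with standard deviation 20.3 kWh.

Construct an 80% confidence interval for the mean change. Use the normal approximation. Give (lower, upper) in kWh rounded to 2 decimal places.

(33.22, 40.58)

Paired design: SE = s_d/√n = 20.3/√50 = 2.8709.
z* = 1.282; margin of error = 1.282 × 2.8709 = 3.6805.
36.9 ± 3.6805 → (33.22, 40.58).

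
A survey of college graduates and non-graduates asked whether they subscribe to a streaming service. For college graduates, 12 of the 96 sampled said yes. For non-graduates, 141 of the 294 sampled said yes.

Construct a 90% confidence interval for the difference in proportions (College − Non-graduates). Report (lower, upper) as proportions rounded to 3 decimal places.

First, p̂₁ = 12/96 = 0.1250; p̂₂ = 141/294 = 0.4796.
The two standard errors are √(0.1250×0.8750/96) = 0.03375 and √(0.4796×0.5204/294) = 0.02914.
Because the samples are independent, SE_diff = √(0.03375² + 0.02914²) = 0.04459.
Using z* = 1.645 for 90%, ME = 1.645 × 0.04459 = 0.07335.
p̂₁ − p̂₂ = -0.3546; interval -0.3546 ± 0.07335 gives (-0.428, -0.281).

(-0.428, -0.281)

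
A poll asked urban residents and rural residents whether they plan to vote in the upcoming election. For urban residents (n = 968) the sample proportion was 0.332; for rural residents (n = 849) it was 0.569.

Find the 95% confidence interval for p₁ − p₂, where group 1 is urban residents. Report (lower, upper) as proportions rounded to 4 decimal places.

The two standard errors are √(0.3320×0.6680/968) = 0.01514 and √(0.5690×0.4310/849) = 0.01700.
Because the samples are independent, SE_diff = √(0.01514² + 0.01700²) = 0.02276.
Using z* = 1.960 for 95%, ME = 1.960 × 0.02276 = 0.04461.
p̂₁ − p̂₂ = -0.2370; interval -0.2370 ± 0.04461 gives (-0.2816, -0.1924).

(-0.2816, -0.1924)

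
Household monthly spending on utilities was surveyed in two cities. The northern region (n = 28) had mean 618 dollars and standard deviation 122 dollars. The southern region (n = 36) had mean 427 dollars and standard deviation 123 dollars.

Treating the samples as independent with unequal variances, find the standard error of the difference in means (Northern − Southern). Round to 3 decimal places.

Per-group SEs: s₁/√n₁ = 122/√28 = 23.0558, s₂/√n₂ = 123/√36 = 20.5000.
Unpooled SE of the difference: √(531.56991364 + 420.25) = 30.8516.

30.852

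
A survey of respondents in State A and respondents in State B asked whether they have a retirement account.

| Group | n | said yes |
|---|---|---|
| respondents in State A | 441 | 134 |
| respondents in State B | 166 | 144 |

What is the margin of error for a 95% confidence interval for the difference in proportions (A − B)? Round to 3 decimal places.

Sample proportions: 134/441 = 0.3039, 144/166 = 0.8675.
Each SE is √(p̂(1−p̂)/n): √(0.3039·0.6961/441) = 0.02190 and √(0.8675·0.1325/166) = 0.02631.
SE(p̂₁ − p̂₂) = √(SE₁² + SE₂²) = √(0.00047961 + 0.0006922161) = 0.03423, since the two samples are independent.
At 95% confidence z* = 1.960; margin = 1.960 × 0.03423 = 0.06709.

0.067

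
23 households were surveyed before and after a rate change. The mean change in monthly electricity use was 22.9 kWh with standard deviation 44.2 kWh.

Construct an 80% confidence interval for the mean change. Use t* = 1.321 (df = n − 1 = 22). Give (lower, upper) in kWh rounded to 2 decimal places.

(10.73, 35.07)

This is a matched-pairs design, so SE = s_d/√n = 44.2/√23 = 9.2163.
Margin = 1.321 × 9.2163 = 12.1747; the interval is 22.9 ± 12.1747 = (10.73, 35.07).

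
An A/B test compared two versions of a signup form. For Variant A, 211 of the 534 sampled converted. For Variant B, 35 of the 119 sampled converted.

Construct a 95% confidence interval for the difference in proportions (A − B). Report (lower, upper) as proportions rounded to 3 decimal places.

(0.009, 0.193)

Sample proportions: 211/534 = 0.3951, 35/119 = 0.2941.
Each SE is √(p̂(1−p̂)/n): √(0.3951·0.6049/534) = 0.02116 and √(0.2941·0.7059/119) = 0.04177.
SE(p̂₁ − p̂₂) = √(SE₁² + SE₂²) = √(0.0004477456 + 0.0017447329) = 0.04682, since the two samples are independent.
At 95% confidence z* = 1.960; margin = 1.960 × 0.04682 = 0.09177.
The difference is 0.3951 − 0.2941 = 0.1010, so the interval is 0.1010 ± 0.09177 = (0.009, 0.193).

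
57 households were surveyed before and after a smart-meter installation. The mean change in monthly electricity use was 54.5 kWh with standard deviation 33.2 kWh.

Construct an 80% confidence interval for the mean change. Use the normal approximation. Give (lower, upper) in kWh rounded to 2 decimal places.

(48.86, 60.14)

Paired design: SE = s_d/√n = 33.2/√57 = 4.3974.
z* = 1.282; margin of error = 1.282 × 4.3974 = 5.6375.
54.5 ± 5.6375 → (48.86, 60.14).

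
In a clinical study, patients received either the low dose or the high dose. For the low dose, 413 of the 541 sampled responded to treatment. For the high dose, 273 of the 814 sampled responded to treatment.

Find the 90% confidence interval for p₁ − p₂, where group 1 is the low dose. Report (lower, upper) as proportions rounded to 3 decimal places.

(0.387, 0.469)

First, p̂₁ = 413/541 = 0.7634; p̂₂ = 273/814 = 0.3354.
The two standard errors are √(0.7634×0.2366/541) = 0.01827 and √(0.3354×0.6646/814) = 0.01655.
Because the samples are independent, SE_diff = √(0.01827² + 0.01655²) = 0.02465.
Using z* = 1.645 for 90%, ME = 1.645 × 0.02465 = 0.04055.
p̂₁ − p̂₂ = 0.4280; interval 0.4280 ± 0.04055 gives (0.387, 0.469).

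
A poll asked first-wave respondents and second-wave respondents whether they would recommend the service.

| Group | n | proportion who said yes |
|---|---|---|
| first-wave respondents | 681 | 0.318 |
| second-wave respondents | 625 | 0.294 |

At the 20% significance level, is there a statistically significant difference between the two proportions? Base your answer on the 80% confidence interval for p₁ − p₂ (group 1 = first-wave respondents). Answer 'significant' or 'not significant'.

The two standard errors are √(0.3180×0.6820/681) = 0.01785 and √(0.2940×0.7060/625) = 0.01822.
Because the samples are independent, SE_diff = √(0.01785² + 0.01822²) = 0.02551.
Using z* = 1.282 for 80%, ME = 1.282 × 0.02551 = 0.03270.
p̂₁ − p̂₂ = 0.0240; interval 0.0240 ± 0.03270 gives (-0.00870, 0.05670).
The interval (-0.00870, 0.05670) contains 0, so the difference is not significant.

not significant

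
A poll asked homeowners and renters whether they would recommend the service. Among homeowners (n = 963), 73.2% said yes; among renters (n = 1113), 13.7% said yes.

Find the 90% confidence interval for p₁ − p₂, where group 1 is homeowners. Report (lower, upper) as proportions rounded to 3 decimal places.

Each SE is √(p̂(1−p̂)/n): √(0.7320·0.2680/963) = 0.01427 and √(0.1370·0.8630/1113) = 0.01031.
SE(p̂₁ − p̂₂) = √(SE₁² + SE₂²) = √(0.0002036329 + 0.0001062961) = 0.01760, since the two samples are independent.
At 90% confidence z* = 1.645; margin = 1.645 × 0.01760 = 0.02895.
The difference is 0.7320 − 0.1370 = 0.5950, so the interval is 0.5950 ± 0.02895 = (0.566, 0.624).

(0.566, 0.624)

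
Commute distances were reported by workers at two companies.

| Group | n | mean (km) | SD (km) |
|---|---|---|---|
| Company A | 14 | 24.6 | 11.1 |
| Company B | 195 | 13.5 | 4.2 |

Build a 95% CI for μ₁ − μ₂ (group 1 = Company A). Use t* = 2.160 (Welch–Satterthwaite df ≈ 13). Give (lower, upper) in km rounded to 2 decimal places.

(4.66, 17.54)

Per-group SEs: s₁/√n₁ = 11.1/√14 = 2.9666, s₂/√n₂ = 4.2/√195 = 0.3008.
Unpooled SE of the difference: √(8.80071556 + 0.09048064) = 2.9818.
Margin of error = t* · SE = 2.160 × 2.9818 = 6.4407.
x̄₁ − x̄₂ = 24.6 − 13.5 = 11.1000.
CI: 11.1000 ± 6.4407 = (4.66, 17.54).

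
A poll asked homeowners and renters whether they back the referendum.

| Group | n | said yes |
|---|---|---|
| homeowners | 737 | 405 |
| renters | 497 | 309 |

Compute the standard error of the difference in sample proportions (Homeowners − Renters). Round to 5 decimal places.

First, p̂₁ = 405/737 = 0.5495; p̂₂ = 309/497 = 0.6217.
The two standard errors are √(0.5495×0.4505/737) = 0.01833 and √(0.6217×0.3783/497) = 0.02175.
Because the samples are independent, SE_diff = √(0.01833² + 0.02175²) = 0.02844.

0.02844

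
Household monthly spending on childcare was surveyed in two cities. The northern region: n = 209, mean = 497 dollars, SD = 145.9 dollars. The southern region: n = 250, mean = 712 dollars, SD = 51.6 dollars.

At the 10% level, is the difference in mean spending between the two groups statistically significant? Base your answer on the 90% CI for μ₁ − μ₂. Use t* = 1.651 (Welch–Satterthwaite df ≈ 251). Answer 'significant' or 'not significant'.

significant

Standard errors of each mean: 145.9/√209 = 10.0921 and 51.6/√250 = 3.2635.
SE(x̄₁ − x̄₂) = √(10.0921² + 3.2635²) = 10.6066 for independent samples with unequal variances.
With t* = 1.651, the margin is 1.651 × 10.6066 = 17.5115.
x̄₁ − x̄₂ = 497 − 712 = -215.0000; the interval is -215.0000 ± 17.5115 = (-232.5115, -197.4885).
The interval (-232.5115, -197.4885) does not contain 0, so the difference is significant.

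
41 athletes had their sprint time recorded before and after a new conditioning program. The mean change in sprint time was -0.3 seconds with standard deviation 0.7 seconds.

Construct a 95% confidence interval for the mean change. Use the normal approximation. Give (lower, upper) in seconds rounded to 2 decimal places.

This is a matched-pairs design, so SE = s_d/√n = 0.7/√41 = 0.1093.
Margin = 1.960 × 0.1093 = 0.2142; the interval is -0.3 ± 0.2142 = (-0.51, -0.09).

(-0.51, -0.09)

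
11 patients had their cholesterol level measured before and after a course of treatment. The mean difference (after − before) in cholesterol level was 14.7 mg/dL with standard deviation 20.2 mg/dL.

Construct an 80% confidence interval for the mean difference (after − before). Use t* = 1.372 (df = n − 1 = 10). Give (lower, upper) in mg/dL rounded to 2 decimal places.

(6.34, 23.06)

This is a matched-pairs design, so SE = s_d/√n = 20.2/√11 = 6.0905.
Margin = 1.372 × 6.0905 = 8.3562; the interval is 14.7 ± 8.3562 = (6.34, 23.06).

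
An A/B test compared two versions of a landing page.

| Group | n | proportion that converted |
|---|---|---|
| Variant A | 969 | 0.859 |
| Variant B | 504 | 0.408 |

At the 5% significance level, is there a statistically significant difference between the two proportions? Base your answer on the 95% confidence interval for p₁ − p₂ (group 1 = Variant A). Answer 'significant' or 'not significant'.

significant

The two standard errors are √(0.8590×0.1410/969) = 0.01118 and √(0.4080×0.5920/504) = 0.02189.
Because the samples are independent, SE_diff = √(0.01118² + 0.02189²) = 0.02458.
Using z* = 1.960 for 95%, ME = 1.960 × 0.02458 = 0.04818.
p̂₁ − p̂₂ = 0.4510; interval 0.4510 ± 0.04818 gives (0.40282, 0.49918).
The interval (0.40282, 0.49918) does not contain 0, so the difference is significant.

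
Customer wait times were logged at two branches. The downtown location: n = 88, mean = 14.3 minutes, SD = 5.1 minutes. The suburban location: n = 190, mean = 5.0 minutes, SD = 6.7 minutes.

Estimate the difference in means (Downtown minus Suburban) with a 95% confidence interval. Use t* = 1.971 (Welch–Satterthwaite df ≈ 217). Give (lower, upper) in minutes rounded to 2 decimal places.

(7.86, 10.74)

Standard errors of each mean: 5.1/√88 = 0.5437 and 6.7/√190 = 0.4861.
SE(x̄₁ − x̄₂) = √(0.5437² + 0.4861²) = 0.7293 for independent samples with unequal variances.
With t* = 1.971, the margin is 1.971 × 0.7293 = 1.4375.
x̄₁ − x̄₂ = 14.3 − 5.0 = 9.3000; the interval is 9.3000 ± 1.4375 = (7.86, 10.74).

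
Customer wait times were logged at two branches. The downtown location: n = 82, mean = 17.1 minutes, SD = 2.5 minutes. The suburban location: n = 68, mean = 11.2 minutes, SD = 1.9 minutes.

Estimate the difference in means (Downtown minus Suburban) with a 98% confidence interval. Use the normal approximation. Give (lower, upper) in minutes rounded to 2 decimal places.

(5.06, 6.74)

SE₁ = s₁/√n₁ = 2.5/√82 = 0.2761; SE₂ = 1.9/√68 = 0.2304.
Independent samples, unequal variances: SE_diff = √(SE₁² + SE₂²) = √(0.07623121 + 0.05308416) = 0.3596.
z* = 2.326, so margin of error = 2.326 × 0.3596 = 0.8364.
Difference in means = 17.1 − 11.2 = 5.9000.
5.9000 ± 0.8364 → (5.06, 6.74).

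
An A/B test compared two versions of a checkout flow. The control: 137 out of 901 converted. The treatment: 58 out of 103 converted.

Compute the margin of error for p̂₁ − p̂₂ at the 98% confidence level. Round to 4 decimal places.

Sample proportions: 137/901 = 0.1521, 58/103 = 0.5631.
Each SE is √(p̂(1−p̂)/n): √(0.1521·0.8479/901) = 0.01196 and √(0.5631·0.4369/103) = 0.04887.
SE(p̂₁ − p̂₂) = √(SE₁² + SE₂²) = √(0.0001430416 + 0.0023882769) = 0.05031, since the two samples are independent.
At 98% confidence z* = 2.326; margin = 2.326 × 0.05031 = 0.11702.

0.1170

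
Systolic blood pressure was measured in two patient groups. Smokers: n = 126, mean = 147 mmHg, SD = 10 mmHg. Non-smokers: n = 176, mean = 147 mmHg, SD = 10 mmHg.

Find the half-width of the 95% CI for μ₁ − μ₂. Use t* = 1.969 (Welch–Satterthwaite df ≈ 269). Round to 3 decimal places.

Per-group SEs: s₁/√n₁ = 10/√126 = 0.8909, s₂/√n₂ = 10/√176 = 0.7538.
Unpooled SE of the difference: √(0.79370281 + 0.56821444) = 1.1670.
Margin of error = t* · SE = 1.969 × 1.1670 = 2.2978.

2.298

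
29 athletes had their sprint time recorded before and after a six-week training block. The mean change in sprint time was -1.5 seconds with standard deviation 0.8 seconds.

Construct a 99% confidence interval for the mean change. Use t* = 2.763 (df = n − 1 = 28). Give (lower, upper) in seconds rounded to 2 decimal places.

(-1.91, -1.09)

This is a matched-pairs design, so SE = s_d/√n = 0.8/√29 = 0.1486.
Margin = 2.763 × 0.1486 = 0.4106; the interval is -1.5 ± 0.4106 = (-1.91, -1.09).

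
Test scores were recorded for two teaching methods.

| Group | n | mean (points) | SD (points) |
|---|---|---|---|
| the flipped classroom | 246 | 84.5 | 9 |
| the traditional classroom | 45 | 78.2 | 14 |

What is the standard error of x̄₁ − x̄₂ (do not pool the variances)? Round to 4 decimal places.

2.1644

SE₁ = s₁/√n₁ = 9/√246 = 0.5738; SE₂ = 14/√45 = 2.0870.
Independent samples, unequal variances: SE_diff = √(SE₁² + SE₂²) = √(0.32924644 + 4.355569) = 2.1644.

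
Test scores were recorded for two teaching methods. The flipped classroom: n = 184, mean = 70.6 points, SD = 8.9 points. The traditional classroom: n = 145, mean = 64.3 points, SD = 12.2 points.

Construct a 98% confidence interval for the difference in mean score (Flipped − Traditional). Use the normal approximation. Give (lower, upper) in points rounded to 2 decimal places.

(3.49, 9.11)

SE₁ = s₁/√n₁ = 8.9/√184 = 0.6561; SE₂ = 12.2/√145 = 1.0132.
Independent samples, unequal variances: SE_diff = √(SE₁² + SE₂²) = √(0.43046721 + 1.02657424) = 1.2071.
z* = 2.326, so margin of error = 2.326 × 1.2071 = 2.8077.
Difference in means = 70.6 − 64.3 = 6.3000.
6.3000 ± 2.8077 → (3.49, 9.11).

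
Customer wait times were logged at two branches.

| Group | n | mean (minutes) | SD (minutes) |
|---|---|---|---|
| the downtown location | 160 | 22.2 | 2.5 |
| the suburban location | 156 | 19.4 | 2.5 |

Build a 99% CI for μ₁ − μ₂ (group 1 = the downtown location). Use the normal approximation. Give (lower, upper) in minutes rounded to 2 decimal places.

(2.08, 3.52)

Per-group SEs: s₁/√n₁ = 2.5/√160 = 0.1976, s₂/√n₂ = 2.5/√156 = 0.2002.
Unpooled SE of the difference: √(0.03904576 + 0.04008004) = 0.2813.
Margin of error = z* · SE = 2.576 × 0.2813 = 0.7246.
x̄₁ − x̄₂ = 22.2 − 19.4 = 2.8000.
CI: 2.8000 ± 0.7246 = (2.08, 3.52).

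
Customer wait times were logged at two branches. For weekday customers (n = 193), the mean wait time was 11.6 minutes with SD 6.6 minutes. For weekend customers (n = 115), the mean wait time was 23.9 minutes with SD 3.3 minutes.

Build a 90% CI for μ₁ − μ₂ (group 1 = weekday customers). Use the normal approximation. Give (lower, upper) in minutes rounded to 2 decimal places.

SE₁ = s₁/√n₁ = 6.6/√193 = 0.4751; SE₂ = 3.3/√115 = 0.3077.
Independent samples, unequal variances: SE_diff = √(SE₁² + SE₂²) = √(0.22572001 + 0.09467929) = 0.5660.
z* = 1.645, so margin of error = 1.645 × 0.5660 = 0.9311.
Difference in means = 11.6 − 23.9 = -12.3000.
-12.3000 ± 0.9311 → (-13.23, -11.37).

(-13.23, -11.37)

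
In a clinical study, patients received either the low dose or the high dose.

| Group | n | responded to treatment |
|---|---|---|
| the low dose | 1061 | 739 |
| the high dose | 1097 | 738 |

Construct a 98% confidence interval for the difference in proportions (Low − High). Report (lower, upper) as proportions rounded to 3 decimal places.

(-0.023, 0.070)

Sample proportions: 739/1061 = 0.6965, 738/1097 = 0.6727.
Each SE is √(p̂(1−p̂)/n): √(0.6965·0.3035/1061) = 0.01412 and √(0.6727·0.3273/1097) = 0.01417.
SE(p̂₁ − p̂₂) = √(SE₁² + SE₂²) = √(0.0001993744 + 0.0002007889) = 0.02000, since the two samples are independent.
At 98% confidence z* = 2.326; margin = 2.326 × 0.02000 = 0.04652.
The difference is 0.6965 − 0.6727 = 0.0238, so the interval is 0.0238 ± 0.04652 = (-0.023, 0.070).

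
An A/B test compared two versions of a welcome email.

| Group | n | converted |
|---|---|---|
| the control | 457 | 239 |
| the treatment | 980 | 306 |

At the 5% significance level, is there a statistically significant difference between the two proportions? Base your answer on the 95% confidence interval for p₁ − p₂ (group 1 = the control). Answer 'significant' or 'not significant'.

p̂₁ = 239/457 = 0.5230 and p̂₂ = 306/980 = 0.3122.
SE₁ = √(p̂₁(1−p̂₁)/n₁) = √(0.5230·0.4770/457) = 0.02336; SE₂ = √(0.3122·0.6878/980) = 0.01480.
Independent samples: SE of the difference = √(SE₁² + SE₂²) = √(0.0005456896 + 0.00021904) = 0.02765.
z* for 95% confidence is 1.960, so the margin of error is 1.960 × 0.02765 = 0.05419.
Point estimate p̂₁ − p̂₂ = 0.5230 − 0.3122 = 0.2108.
0.2108 ± 0.05419 → (0.15661, 0.26499).
The interval (0.15661, 0.26499) does not contain 0, so the difference is significant.

significant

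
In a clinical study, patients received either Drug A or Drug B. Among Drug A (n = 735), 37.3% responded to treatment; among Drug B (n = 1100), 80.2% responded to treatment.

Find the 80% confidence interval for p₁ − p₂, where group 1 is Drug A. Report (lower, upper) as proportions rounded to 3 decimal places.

(-0.457, -0.401)

The two standard errors are √(0.3730×0.6270/735) = 0.01784 and √(0.8020×0.1980/1100) = 0.01201.
Because the samples are independent, SE_diff = √(0.01784² + 0.01201²) = 0.02151.
Using z* = 1.282 for 80%, ME = 1.282 × 0.02151 = 0.02758.
p̂₁ − p̂₂ = -0.4290; interval -0.4290 ± 0.02758 gives (-0.457, -0.401).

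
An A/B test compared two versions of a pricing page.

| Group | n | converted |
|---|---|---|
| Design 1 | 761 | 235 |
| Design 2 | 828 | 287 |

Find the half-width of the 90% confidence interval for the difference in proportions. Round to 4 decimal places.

0.0387

Sample proportions: 235/761 = 0.3088, 287/828 = 0.3466.
Each SE is √(p̂(1−p̂)/n): √(0.3088·0.6912/761) = 0.01675 and √(0.3466·0.6534/828) = 0.01654.
SE(p̂₁ − p̂₂) = √(SE₁² + SE₂²) = √(0.0002805625 + 0.0002735716) = 0.02354, since the two samples are independent.
At 90% confidence z* = 1.645; margin = 1.645 × 0.02354 = 0.03872.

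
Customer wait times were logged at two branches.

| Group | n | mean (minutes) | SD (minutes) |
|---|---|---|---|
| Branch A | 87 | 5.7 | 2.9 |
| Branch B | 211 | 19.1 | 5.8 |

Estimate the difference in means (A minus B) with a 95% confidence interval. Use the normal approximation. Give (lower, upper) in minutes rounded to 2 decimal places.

(-14.39, -12.41)

Standard errors of each mean: 2.9/√87 = 0.3109 and 5.8/√211 = 0.3993.
SE(x̄₁ − x̄₂) = √(0.3109² + 0.3993²) = 0.5061 for independent samples with unequal variances.
With z* = 1.960, the margin is 1.960 × 0.5061 = 0.9920.
x̄₁ − x̄₂ = 5.7 − 19.1 = -13.4000; the interval is -13.4000 ± 0.9920 = (-14.39, -12.41).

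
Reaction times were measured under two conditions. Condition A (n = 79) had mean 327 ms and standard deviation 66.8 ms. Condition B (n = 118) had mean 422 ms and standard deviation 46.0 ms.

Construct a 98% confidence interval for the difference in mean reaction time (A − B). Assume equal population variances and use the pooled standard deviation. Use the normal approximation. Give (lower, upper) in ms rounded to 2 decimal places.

(-113.69, -76.31)

s_p = √[((n₁−1)s₁² + (n₂−1)s₂²)/(n₁+n₂−2)] = √[(78·66.8² + 117·46.0²)/195] = 55.2675.
SE = 55.2675·√(1/79 + 1/118) = 8.0343.
With z* = 2.326, margin = 2.326 × 8.0343 = 18.6878.
x̄₁ − x̄₂ = 327 − 422 = -95.0000; interval -95.0000 ± 18.6878 = (-113.69, -76.31).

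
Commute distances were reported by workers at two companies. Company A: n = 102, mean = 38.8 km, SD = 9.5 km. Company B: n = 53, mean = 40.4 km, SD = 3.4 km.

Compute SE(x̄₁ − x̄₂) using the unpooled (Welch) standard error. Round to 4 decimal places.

1.0502

SE₁ = s₁/√n₁ = 9.5/√102 = 0.9406; SE₂ = 3.4/√53 = 0.4670.
Independent samples, unequal variances: SE_diff = √(SE₁² + SE₂²) = √(0.88472836 + 0.218089) = 1.0502.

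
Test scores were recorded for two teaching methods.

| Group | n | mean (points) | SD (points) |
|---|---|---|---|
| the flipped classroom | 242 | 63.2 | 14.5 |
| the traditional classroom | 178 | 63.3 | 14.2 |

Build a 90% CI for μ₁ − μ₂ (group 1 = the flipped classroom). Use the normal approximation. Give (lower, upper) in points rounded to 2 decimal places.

SE₁ = s₁/√n₁ = 14.5/√242 = 0.9321; SE₂ = 14.2/√178 = 1.0643.
Independent samples, unequal variances: SE_diff = √(SE₁² + SE₂²) = √(0.86881041 + 1.13273449) = 1.4148.
z* = 1.645, so margin of error = 1.645 × 1.4148 = 2.3273.
Difference in means = 63.2 − 63.3 = -0.1000.
-0.1000 ± 2.3273 → (-2.43, 2.23).

(-2.43, 2.23)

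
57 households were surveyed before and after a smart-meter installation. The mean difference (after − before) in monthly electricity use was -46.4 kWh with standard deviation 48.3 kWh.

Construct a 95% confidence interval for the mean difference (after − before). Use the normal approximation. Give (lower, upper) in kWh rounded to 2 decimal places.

This is a matched-pairs design, so SE = s_d/√n = 48.3/√57 = 6.3975.
Margin = 1.960 × 6.3975 = 12.5391; the interval is -46.4 ± 12.5391 = (-58.94, -33.86).

(-58.94, -33.86)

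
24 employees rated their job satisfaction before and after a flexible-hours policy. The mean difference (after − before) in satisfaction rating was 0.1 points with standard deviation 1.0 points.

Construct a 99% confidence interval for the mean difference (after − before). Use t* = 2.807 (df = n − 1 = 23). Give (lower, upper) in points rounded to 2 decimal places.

(-0.47, 0.67)

This is a matched-pairs design, so SE = s_d/√n = 1.0/√24 = 0.2041.
Margin = 2.807 × 0.2041 = 0.5729; the interval is 0.1 ± 0.5729 = (-0.47, 0.67).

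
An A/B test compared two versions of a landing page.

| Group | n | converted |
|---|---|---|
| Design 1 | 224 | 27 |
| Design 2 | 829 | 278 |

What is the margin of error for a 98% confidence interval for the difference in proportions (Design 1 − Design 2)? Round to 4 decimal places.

Sample proportions: 27/224 = 0.1205, 278/829 = 0.3353.
Each SE is √(p̂(1−p̂)/n): √(0.1205·0.8795/224) = 0.02175 and √(0.3353·0.6647/829) = 0.01640.
SE(p̂₁ − p̂₂) = √(SE₁² + SE₂²) = √(0.0004730625 + 0.00026896) = 0.02724, since the two samples are independent.
At 98% confidence z* = 2.326; margin = 2.326 × 0.02724 = 0.06336.

0.0634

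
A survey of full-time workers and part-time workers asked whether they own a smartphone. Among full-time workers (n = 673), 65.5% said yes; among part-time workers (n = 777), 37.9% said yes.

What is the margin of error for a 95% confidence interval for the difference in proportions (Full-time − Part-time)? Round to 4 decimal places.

0.0495

Each SE is √(p̂(1−p̂)/n): √(0.6550·0.3450/673) = 0.01832 and √(0.3790·0.6210/777) = 0.01740.
SE(p̂₁ − p̂₂) = √(SE₁² + SE₂²) = √(0.0003356224 + 0.00030276) = 0.02527, since the two samples are independent.
At 95% confidence z* = 1.960; margin = 1.960 × 0.02527 = 0.04953.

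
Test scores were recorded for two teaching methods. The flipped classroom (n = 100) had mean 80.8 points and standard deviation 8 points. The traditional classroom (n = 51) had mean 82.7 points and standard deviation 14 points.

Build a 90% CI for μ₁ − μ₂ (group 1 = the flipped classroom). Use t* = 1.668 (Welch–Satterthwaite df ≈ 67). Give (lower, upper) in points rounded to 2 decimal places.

Per-group SEs: s₁/√n₁ = 8/√100 = 0.8000, s₂/√n₂ = 14/√51 = 1.9604.
Unpooled SE of the difference: √(0.64 + 3.84316816) = 2.1173.
Margin of error = t* · SE = 1.668 × 2.1173 = 3.5317.
x̄₁ − x̄₂ = 80.8 − 82.7 = -1.9000.
CI: -1.9000 ± 3.5317 = (-5.43, 1.63).

(-5.43, 1.63)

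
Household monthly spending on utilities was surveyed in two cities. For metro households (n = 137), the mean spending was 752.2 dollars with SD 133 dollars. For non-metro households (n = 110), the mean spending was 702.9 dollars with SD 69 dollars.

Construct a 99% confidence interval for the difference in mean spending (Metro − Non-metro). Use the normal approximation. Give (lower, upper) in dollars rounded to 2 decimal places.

(15.48, 83.12)

Per-group SEs: s₁/√n₁ = 133/√137 = 11.3630, s₂/√n₂ = 69/√110 = 6.5789.
Unpooled SE of the difference: √(129.117769 + 43.28192521) = 13.1301.
Margin of error = z* · SE = 2.576 × 13.1301 = 33.8231.
x̄₁ − x̄₂ = 752.2 − 702.9 = 49.3000.
CI: 49.3000 ± 33.8231 = (15.48, 83.12).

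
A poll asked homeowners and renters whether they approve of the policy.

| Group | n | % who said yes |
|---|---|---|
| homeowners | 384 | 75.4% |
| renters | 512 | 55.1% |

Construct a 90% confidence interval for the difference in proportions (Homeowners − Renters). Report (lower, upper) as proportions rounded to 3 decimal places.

SE₁ = √(p̂₁(1−p̂₁)/n₁) = √(0.7540·0.2460/384) = 0.02198; SE₂ = √(0.5510·0.4490/512) = 0.02198.
Independent samples: SE of the difference = √(SE₁² + SE₂²) = √(0.0004831204 + 0.0004831204) = 0.03108.
z* for 90% confidence is 1.645, so the margin of error is 1.645 × 0.03108 = 0.05113.
Point estimate p̂₁ − p̂₂ = 0.7540 − 0.5510 = 0.2030.
0.2030 ± 0.05113 → (0.152, 0.254).

(0.152, 0.254)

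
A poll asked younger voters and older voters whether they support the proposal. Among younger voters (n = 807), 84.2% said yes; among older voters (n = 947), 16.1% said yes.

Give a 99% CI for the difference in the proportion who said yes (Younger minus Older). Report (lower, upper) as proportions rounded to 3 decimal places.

(0.636, 0.726)

The two standard errors are √(0.8420×0.1580/807) = 0.01284 and √(0.1610×0.8390/947) = 0.01194.
Because the samples are independent, SE_diff = √(0.01284² + 0.01194²) = 0.01753.
Using z* = 2.576 for 99%, ME = 2.576 × 0.01753 = 0.04516.
p̂₁ − p̂₂ = 0.6810; interval 0.6810 ± 0.04516 gives (0.636, 0.726).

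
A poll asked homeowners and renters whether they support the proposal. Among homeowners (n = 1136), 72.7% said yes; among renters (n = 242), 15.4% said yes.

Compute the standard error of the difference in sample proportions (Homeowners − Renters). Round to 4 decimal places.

SE₁ = √(p̂₁(1−p̂₁)/n₁) = √(0.7270·0.2730/1136) = 0.01322; SE₂ = √(0.1540·0.8460/242) = 0.02320.
Independent samples: SE of the difference = √(SE₁² + SE₂²) = √(0.0001747684 + 0.00053824) = 0.02670.

0.0267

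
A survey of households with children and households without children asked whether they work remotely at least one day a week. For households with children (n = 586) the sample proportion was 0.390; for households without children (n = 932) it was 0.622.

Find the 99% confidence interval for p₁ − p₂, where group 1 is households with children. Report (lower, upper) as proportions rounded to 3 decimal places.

(-0.298, -0.166)

Each SE is √(p̂(1−p̂)/n): √(0.3900·0.6100/586) = 0.02015 and √(0.6220·0.3780/932) = 0.01588.
SE(p̂₁ − p̂₂) = √(SE₁² + SE₂²) = √(0.0004060225 + 0.0002521744) = 0.02566, since the two samples are independent.
At 99% confidence z* = 2.576; margin = 2.576 × 0.02566 = 0.06610.
The difference is 0.3900 − 0.6220 = -0.2320, so the interval is -0.2320 ± 0.06610 = (-0.298, -0.166).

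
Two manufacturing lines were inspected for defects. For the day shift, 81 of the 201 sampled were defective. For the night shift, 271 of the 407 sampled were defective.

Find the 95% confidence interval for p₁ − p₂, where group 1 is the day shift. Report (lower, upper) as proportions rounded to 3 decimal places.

p̂₁ = 81/201 = 0.4030 and p̂₂ = 271/407 = 0.6658.
SE₁ = √(p̂₁(1−p̂₁)/n₁) = √(0.4030·0.5970/201) = 0.03460; SE₂ = √(0.6658·0.3342/407) = 0.02338.
Independent samples: SE of the difference = √(SE₁² + SE₂²) = √(0.00119716 + 0.0005466244) = 0.04176.
z* for 95% confidence is 1.960, so the margin of error is 1.960 × 0.04176 = 0.08185.
Point estimate p̂₁ − p̂₂ = 0.4030 − 0.6658 = -0.2628.
-0.2628 ± 0.08185 → (-0.345, -0.181).

(-0.345, -0.181)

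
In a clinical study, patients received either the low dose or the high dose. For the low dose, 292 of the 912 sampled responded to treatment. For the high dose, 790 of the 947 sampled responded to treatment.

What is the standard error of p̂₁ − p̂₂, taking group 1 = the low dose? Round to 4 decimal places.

0.0196

First, p̂₁ = 292/912 = 0.3202; p̂₂ = 790/947 = 0.8342.
The two standard errors are √(0.3202×0.6798/912) = 0.01545 and √(0.8342×0.1658/947) = 0.01209.
Because the samples are independent, SE_diff = √(0.01545² + 0.01209²) = 0.01962.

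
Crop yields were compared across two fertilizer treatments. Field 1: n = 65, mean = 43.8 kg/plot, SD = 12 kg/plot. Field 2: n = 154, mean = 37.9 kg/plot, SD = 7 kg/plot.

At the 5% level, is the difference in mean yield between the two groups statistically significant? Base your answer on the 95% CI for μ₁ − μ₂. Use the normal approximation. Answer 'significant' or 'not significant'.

Standard errors of each mean: 12/√65 = 1.4884 and 7/√154 = 0.5641.
SE(x̄₁ − x̄₂) = √(1.4884² + 0.5641²) = 1.5917 for independent samples with unequal variances.
With z* = 1.960, the margin is 1.960 × 1.5917 = 3.1197.
x̄₁ − x̄₂ = 43.8 − 37.9 = 5.9000; the interval is 5.9000 ± 3.1197 = (2.7803, 9.0197).
The interval (2.7803, 9.0197) does not contain 0, so the difference is significant.

significant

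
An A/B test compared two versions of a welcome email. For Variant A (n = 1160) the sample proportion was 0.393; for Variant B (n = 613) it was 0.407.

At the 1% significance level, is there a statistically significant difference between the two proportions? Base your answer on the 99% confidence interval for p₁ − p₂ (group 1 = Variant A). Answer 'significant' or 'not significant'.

The two standard errors are √(0.3930×0.6070/1160) = 0.01434 and √(0.4070×0.5930/613) = 0.01984.
Because the samples are independent, SE_diff = √(0.01434² + 0.01984²) = 0.02448.
Using z* = 2.576 for 99%, ME = 2.576 × 0.02448 = 0.06306.
p̂₁ − p̂₂ = -0.0140; interval -0.0140 ± 0.06306 gives (-0.07706, 0.04906).
The interval (-0.07706, 0.04906) contains 0, so the difference is not significant.

not significant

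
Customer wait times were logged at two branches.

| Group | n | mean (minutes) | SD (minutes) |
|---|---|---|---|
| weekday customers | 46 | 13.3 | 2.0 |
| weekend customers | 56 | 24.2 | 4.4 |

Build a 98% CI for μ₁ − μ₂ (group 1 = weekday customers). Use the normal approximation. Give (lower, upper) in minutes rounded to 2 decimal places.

(-12.43, -9.37)

Standard errors of each mean: 2.0/√46 = 0.2949 and 4.4/√56 = 0.5880.
SE(x̄₁ − x̄₂) = √(0.2949² + 0.5880²) = 0.6578 for independent samples with unequal variances.
With z* = 2.326, the margin is 2.326 × 0.6578 = 1.5300.
x̄₁ − x̄₂ = 13.3 − 24.2 = -10.9000; the interval is -10.9000 ± 1.5300 = (-12.43, -9.37).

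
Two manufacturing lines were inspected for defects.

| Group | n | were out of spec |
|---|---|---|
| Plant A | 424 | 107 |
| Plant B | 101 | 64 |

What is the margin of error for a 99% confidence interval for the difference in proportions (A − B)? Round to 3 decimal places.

Sample proportions: 107/424 = 0.2524, 64/101 = 0.6337.
Each SE is √(p̂(1−p̂)/n): √(0.2524·0.7476/424) = 0.02110 and √(0.6337·0.3663/101) = 0.04794.
SE(p̂₁ − p̂₂) = √(SE₁² + SE₂²) = √(0.00044521 + 0.0022982436) = 0.05238, since the two samples are independent.
At 99% confidence z* = 2.576; margin = 2.576 × 0.05238 = 0.13493.

0.135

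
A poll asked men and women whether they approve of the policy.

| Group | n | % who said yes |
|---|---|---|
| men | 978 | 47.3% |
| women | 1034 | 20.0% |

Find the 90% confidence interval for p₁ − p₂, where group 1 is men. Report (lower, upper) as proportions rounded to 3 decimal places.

(0.240, 0.306)

SE₁ = √(p̂₁(1−p̂₁)/n₁) = √(0.4730·0.5270/978) = 0.01596; SE₂ = √(0.2000·0.8000/1034) = 0.01244.
Independent samples: SE of the difference = √(SE₁² + SE₂²) = √(0.0002547216 + 0.0001547536) = 0.02024.
z* for 90% confidence is 1.645, so the margin of error is 1.645 × 0.02024 = 0.03329.
Point estimate p̂₁ − p̂₂ = 0.4730 − 0.2000 = 0.2730.
0.2730 ± 0.03329 → (0.240, 0.306).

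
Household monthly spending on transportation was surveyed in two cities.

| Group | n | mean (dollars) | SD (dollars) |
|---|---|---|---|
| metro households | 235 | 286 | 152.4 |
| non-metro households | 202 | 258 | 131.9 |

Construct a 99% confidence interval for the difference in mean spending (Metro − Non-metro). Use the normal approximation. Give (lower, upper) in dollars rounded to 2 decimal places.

Per-group SEs: s₁/√n₁ = 152.4/√235 = 9.9415, s₂/√n₂ = 131.9/√202 = 9.2805.
Unpooled SE of the difference: √(98.83342225 + 86.12768025) = 13.6000.
Margin of error = z* · SE = 2.576 × 13.6000 = 35.0336.
x̄₁ − x̄₂ = 286 − 258 = 28.0000.
CI: 28.0000 ± 35.0336 = (-7.03, 63.03).

(-7.03, 63.03)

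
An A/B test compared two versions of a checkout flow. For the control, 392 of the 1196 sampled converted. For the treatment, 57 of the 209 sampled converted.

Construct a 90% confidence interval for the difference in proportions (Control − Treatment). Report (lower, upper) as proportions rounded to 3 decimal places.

(0.000, 0.110)

First, p̂₁ = 392/1196 = 0.3278; p̂₂ = 57/209 = 0.2727.
The two standard errors are √(0.3278×0.6722/1196) = 0.01357 and √(0.2727×0.7273/209) = 0.03081.
Because the samples are independent, SE_diff = √(0.01357² + 0.03081²) = 0.03367.
Using z* = 1.645 for 90%, ME = 1.645 × 0.03367 = 0.05539.
p̂₁ − p̂₂ = 0.0551; interval 0.0551 ± 0.05539 gives (0.000, 0.110).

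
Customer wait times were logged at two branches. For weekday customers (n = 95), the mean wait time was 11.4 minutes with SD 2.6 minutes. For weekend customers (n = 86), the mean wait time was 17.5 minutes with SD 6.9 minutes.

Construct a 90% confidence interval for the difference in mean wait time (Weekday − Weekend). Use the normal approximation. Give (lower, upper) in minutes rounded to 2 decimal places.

(-7.40, -4.80)

Standard errors of each mean: 2.6/√95 = 0.2668 and 6.9/√86 = 0.7440.
SE(x̄₁ − x̄₂) = √(0.2668² + 0.7440²) = 0.7904 for independent samples with unequal variances.
With z* = 1.645, the margin is 1.645 × 0.7904 = 1.3002.
x̄₁ − x̄₂ = 11.4 − 17.5 = -6.1000; the interval is -6.1000 ± 1.3002 = (-7.40, -4.80).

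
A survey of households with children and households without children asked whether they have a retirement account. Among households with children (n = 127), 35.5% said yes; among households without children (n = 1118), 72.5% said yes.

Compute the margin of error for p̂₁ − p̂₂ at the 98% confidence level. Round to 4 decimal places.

0.1035

Each SE is √(p̂(1−p̂)/n): √(0.3550·0.6450/127) = 0.04246 and √(0.7250·0.2750/1118) = 0.01335.
SE(p̂₁ − p̂₂) = √(SE₁² + SE₂²) = √(0.0018028516 + 0.0001782225) = 0.04451, since the two samples are independent.
At 98% confidence z* = 2.326; margin = 2.326 × 0.04451 = 0.10353.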